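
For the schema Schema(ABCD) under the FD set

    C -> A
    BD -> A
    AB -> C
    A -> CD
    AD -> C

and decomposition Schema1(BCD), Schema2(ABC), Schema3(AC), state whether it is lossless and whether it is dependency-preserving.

lossless and dependency-preserving

Lossless test (chase): Rows 1 and 2 agree on C; apply C→A and equate their A entries. Rows 1 and 2 agree on A; apply A→CD and equate their CD entries. Rows 1 and 3 agree on A; apply A→CD and equate their CD entries. Row 1 is now all distinguished symbols — the join is lossless.
Dependency preservation: BD → A; A → CD; AD → C are not contained in any single fragment, but the restricted closure of each left-hand side across the fragments still reaches the right-hand side; the remaining FDs each lie inside some fragment. All dependencies are preserved.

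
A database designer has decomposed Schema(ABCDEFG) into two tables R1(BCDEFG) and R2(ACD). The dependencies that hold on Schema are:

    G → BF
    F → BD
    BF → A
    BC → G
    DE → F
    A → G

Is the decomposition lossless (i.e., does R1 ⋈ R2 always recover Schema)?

Common attributes: R1 ∩ R2 = {CD}.
No dependency enlarges {CD}, so (CD)⁺ = {CD}.
The closure contains neither all of R1 = {BCDEFG} nor all of R2 = {ACD}, so the common attributes are not a superkey of either fragment. The join is lossy.

No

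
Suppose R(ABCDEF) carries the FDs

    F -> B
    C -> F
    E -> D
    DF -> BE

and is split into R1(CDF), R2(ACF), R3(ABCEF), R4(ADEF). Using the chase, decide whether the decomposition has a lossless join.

Yes

Chase test. Columns are ABCDEF; row i has aⱼ where attribute j ∈ Ri, else bᵢⱼ.
Initial tableau (one row per fragment):
  row 1: b11 b12 a3 a4 b15 a6
  row 2: a1 b22 a3 b24 b25 a6
  row 3: a1 a2 a3 b34 a5 a6
  row 4: a1 b42 b43 a4 a5 a6
Rows 1 and 2 agree on F; apply F→B and equate their B entries.
Rows 1 and 3 agree on F; apply F→B and equate their B entries.
Rows 1 and 4 agree on F; apply F→B and equate their B entries.
Rows 3 and 4 agree on E; apply E→D and equate their D entries.
Rows 1 and 3 agree on DF; apply DF→BE and equate their BE entries.
Row 3 is now all distinguished symbols — the join is lossless.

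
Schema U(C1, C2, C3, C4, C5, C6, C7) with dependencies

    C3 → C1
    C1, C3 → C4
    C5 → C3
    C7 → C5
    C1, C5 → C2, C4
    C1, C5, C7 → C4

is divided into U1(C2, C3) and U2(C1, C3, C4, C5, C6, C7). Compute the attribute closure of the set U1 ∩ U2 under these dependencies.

C1, C3, C4

U1 ∩ U2 = {C3}.
C3 → C1 applies, adding C1
C1, C3 → C4 applies, adding C4
Closure: {C1, C3, C4}.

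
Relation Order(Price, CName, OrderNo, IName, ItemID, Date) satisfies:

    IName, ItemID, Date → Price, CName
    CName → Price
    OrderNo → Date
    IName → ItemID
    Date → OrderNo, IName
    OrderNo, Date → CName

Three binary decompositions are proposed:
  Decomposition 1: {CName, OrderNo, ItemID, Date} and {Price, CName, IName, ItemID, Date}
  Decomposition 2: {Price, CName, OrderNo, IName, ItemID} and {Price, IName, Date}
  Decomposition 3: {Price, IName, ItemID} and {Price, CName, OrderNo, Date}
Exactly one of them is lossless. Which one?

Decomposition 1

Decomposition 1: common = {CName, ItemID, Date}, closure = {Price, CName, OrderNo, IName, ItemID, Date} → lossless.
Decomposition 2: common = {Price, IName}, closure = {Price, IName, ItemID} → lossy.
Decomposition 3: common = {Price}, closure = {Price} → lossy.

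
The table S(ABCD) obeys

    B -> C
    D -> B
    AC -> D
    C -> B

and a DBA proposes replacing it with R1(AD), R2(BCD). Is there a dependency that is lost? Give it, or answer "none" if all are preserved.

Check AC → D: no single fragment contains all of {ACD}, and the restricted closure of {AC} across the fragments never reaches {D}.
B → C is preserved.
D → B is preserved.
C → B is preserved.

AC -> D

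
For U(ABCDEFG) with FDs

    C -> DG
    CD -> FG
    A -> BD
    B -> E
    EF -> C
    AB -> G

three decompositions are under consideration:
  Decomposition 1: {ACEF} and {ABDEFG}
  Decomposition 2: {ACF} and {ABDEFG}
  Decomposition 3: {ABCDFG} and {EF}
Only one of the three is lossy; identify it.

Decomposition 3

Decomposition 1: common = {AEF}, closure = {ABCDEFG} → lossless.
Decomposition 2: common = {AF}, closure = {ABCDEFG} → lossless.
Decomposition 3: common = {F}, closure = {F} → lossy.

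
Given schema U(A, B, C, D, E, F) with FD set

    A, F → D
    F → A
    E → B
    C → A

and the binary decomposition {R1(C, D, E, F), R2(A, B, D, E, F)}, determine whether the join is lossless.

Common attributes: R1 ∩ R2 = {D, E, F}.
Closure of {D, E, F}: F → A applies, adding A; E → B applies, adding B. So (D, E, F)⁺ = {A, B, D, E, F}.
This closure contains every attribute of R2, so R1 ∩ R2 → R2. The join is lossless.

Yes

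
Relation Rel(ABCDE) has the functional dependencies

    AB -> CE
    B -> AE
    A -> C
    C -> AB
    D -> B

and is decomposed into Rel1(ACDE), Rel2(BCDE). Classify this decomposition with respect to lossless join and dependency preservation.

Lossless test: (CDE)⁺ = {ABCDE}, which contains all of one fragment — lossless.
Dependency preservation: AB → CE; B → AE; C → AB are not contained in any single fragment, but the restricted closure of each left-hand side across the fragments still reaches the right-hand side; the remaining FDs each lie inside some fragment. All dependencies are preserved.

lossless and dependency-preserving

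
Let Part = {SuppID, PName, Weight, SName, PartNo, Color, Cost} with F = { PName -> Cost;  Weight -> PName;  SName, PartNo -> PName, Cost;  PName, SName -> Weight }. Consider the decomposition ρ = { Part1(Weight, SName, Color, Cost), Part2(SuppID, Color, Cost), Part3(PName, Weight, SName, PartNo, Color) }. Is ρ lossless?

Chase test. Columns are SuppID, PName, Weight, SName, PartNo, Color, Cost; row i has aⱼ where attribute j ∈ Parti, else bᵢⱼ.
Initial tableau (one row per fragment):
  row 1: b11 b12 a3 a4 b15 a6 a7
  row 2: a1 b22 b23 b24 b25 a6 a7
  row 3: b31 a2 a3 a4 a5 a6 b37
Rows 1 and 3 agree on Weight; apply Weight→PName and equate their PName entries.
Rows 1 and 3 agree on PName; apply PName→Cost and equate their Cost entries.
No row becomes fully distinguished — the join is lossy.

No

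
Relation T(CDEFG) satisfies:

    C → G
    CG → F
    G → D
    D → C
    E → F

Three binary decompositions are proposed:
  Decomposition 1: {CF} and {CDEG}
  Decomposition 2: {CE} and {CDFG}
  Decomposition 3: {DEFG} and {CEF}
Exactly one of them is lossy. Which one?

Decomposition 1: common = {C}, closure = {CDFG} → lossless.
Decomposition 2: common = {C}, closure = {CDFG} → lossless.
Decomposition 3: common = {EF}, closure = {EF} → lossy.

Decomposition 3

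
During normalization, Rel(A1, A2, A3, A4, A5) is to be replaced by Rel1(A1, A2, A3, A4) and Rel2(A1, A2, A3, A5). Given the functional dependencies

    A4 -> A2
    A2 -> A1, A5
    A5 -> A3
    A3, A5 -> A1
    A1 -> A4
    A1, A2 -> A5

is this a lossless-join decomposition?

Yes

Common attributes: Rel1 ∩ Rel2 = {A1, A2, A3}.
Closure of {A1, A2, A3}: A2 → A1, A5 applies, adding A5; A1 → A4 applies, adding A4. So (A1, A2, A3)⁺ = {A1, A2, A3, A4, A5}.
This closure contains every attribute of Rel1, so Rel1 ∩ Rel2 → Rel1. The join is lossless.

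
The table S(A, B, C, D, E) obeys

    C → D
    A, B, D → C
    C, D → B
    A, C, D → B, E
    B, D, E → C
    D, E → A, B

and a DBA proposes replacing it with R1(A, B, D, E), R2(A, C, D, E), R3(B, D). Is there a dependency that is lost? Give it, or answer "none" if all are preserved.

C, D → B

Check C, D → B: no single fragment contains all of {B, C, D}, and the restricted closure of {C, D} across the fragments never reaches {B}.
C → D is preserved.
A, B, D → C is preserved.
A, C, D → B, E is preserved.
B, D, E → C is preserved.
D, E → A, B is preserved.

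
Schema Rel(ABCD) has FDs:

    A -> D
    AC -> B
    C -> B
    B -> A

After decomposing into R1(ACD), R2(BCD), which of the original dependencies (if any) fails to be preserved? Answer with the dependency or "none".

Check B → A: no single fragment contains all of {AB}, and the restricted closure of {B} across the fragments never reaches {A}.
A → D is preserved.
AC → B is preserved.
C → B is preserved.

B -> A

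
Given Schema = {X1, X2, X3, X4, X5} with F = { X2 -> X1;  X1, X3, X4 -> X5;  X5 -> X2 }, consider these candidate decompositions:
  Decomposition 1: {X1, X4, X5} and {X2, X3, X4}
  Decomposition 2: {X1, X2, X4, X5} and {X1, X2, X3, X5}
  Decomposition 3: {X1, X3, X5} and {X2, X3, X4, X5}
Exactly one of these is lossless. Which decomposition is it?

Decomposition 3

Decomposition 1: common = {X4}, closure = {X4} → lossy.
Decomposition 2: common = {X1, X2, X5}, closure = {X1, X2, X5} → lossy.
Decomposition 3: common = {X3, X5}, closure = {X1, X2, X3, X5} → lossless.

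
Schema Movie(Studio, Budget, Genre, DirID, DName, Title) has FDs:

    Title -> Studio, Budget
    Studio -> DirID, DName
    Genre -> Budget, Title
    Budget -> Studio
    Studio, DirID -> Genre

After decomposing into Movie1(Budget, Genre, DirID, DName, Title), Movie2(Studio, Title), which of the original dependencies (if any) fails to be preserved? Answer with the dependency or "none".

Title → Studio, Budget: restricted closure across fragments reaches Studio, Budget.
Studio → DirID, DName: restricted closure across fragments reaches DirID, DName.
Genre → Budget, Title lies within Movie1.
Budget → Studio: restricted closure across fragments reaches Studio.
Studio, DirID → Genre: restricted closure across fragments reaches Genre.
Every dependency is enforceable on the fragments, so the decomposition is dependency-preserving.

none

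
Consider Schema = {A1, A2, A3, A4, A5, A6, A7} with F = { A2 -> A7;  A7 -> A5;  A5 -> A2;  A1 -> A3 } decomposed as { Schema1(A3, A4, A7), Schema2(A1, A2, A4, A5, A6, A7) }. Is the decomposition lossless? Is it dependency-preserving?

Lossless test: (A4, A7)⁺ = {A2, A4, A5, A7}, which is a superkey of neither fragment — lossy.
Dependency preservation: the restricted closure of {A1} across the fragments never reaches {A3}, so A1 → A3 cannot be enforced without a join — not preserved.

lossy and not dependency-preserving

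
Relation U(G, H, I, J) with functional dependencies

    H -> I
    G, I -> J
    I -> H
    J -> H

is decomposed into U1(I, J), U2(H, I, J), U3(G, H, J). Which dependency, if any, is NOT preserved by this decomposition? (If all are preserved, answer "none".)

none

H → I lies within U2.
G, I → J: restricted closure across fragments reaches J.
I → H lies within U2.
J → H lies within U2.
Every dependency is enforceable on the fragments, so the decomposition is dependency-preserving.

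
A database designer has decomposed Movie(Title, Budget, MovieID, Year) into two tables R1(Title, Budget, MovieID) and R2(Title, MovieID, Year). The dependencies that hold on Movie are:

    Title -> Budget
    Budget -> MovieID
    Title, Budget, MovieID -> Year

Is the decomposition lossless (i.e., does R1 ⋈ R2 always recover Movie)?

Common attributes: R1 ∩ R2 = {Title, MovieID}.
Closure of {Title, MovieID}: Title → Budget applies, adding Budget; Title, Budget, MovieID → Year applies, adding Year. So (Title, MovieID)⁺ = {Title, Budget, MovieID, Year}.
This closure contains every attribute of R1, so R1 ∩ R2 → R1. The join is lossless.

Yes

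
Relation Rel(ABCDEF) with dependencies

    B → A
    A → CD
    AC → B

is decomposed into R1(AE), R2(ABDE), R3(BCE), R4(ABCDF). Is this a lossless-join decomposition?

Chase test. Columns are ABCDEF; row i has aⱼ where attribute j ∈ Ri, else bᵢⱼ.
Initial tableau (one row per fragment):
  row 1: a1 b12 b13 b14 a5 b16
  row 2: a1 a2 b23 a4 a5 b26
  row 3: b31 a2 a3 b34 a5 b36
  row 4: a1 a2 a3 a4 b45 a6
Rows 2 and 3 agree on B; apply B→A and equate their A entries.
Rows 1 and 2 agree on A; apply A→CD and equate their CD entries.
Rows 1 and 3 agree on A; apply A→CD and equate their CD entries.
Rows 1 and 2 agree on AC; apply AC→B and equate their B entries.
No row becomes fully distinguished — the join is lossy.

No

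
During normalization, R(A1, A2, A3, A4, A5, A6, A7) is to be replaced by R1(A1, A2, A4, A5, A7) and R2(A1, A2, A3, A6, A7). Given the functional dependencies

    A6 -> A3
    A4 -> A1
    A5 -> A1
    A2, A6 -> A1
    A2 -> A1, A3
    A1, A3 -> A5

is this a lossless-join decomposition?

No

Common attributes: R1 ∩ R2 = {A1, A2, A7}.
Closure of {A1, A2, A7}: A2 → A1, A3 applies, adding A3; A1, A3 → A5 applies, adding A5. So (A1, A2, A7)⁺ = {A1, A2, A3, A5, A7}.
The closure contains neither all of R1 = {A1, A2, A4, A5, A7} nor all of R2 = {A1, A2, A3, A6, A7}, so the common attributes are not a superkey of either fragment. The join is lossy.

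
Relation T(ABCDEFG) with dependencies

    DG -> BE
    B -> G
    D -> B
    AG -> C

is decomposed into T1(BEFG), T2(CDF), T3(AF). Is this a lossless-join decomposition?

No

Chase test. Columns are ABCDEFG; row i has aⱼ where attribute j ∈ Ti, else bᵢⱼ.
Initial tableau (one row per fragment):
  row 1: b11 a2 b13 b14 a5 a6 a7
  row 2: b21 b22 a3 a4 b25 a6 b27
  row 3: a1 b32 b33 b34 b35 a6 b37
No row becomes fully distinguished — the join is lossy.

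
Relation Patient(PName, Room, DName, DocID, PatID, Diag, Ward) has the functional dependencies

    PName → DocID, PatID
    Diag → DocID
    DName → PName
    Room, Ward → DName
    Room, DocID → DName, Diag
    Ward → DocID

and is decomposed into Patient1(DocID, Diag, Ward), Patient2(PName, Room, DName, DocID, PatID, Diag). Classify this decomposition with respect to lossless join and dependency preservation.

lossy but dependency-preserving

Lossless test: (DocID, Diag)⁺ = {DocID, Diag}, which is a superkey of neither fragment — lossy.
Dependency preservation: Room, Ward → DName is not contained in any single fragment, but the restricted closure of its left-hand side across the fragments still reaches the right-hand side; the remaining FDs each lie inside some fragment. All dependencies are preserved.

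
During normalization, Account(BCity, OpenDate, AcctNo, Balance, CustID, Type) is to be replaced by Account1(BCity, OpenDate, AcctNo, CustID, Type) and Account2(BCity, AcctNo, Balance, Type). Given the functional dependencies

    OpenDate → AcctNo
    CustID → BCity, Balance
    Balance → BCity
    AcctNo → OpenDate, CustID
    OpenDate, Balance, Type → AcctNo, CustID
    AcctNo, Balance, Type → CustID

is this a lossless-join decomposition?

Common attributes: Account1 ∩ Account2 = {BCity, AcctNo, Type}.
Closure of {BCity, AcctNo, Type}: AcctNo → OpenDate, CustID applies, adding OpenDate, CustID; CustID → BCity, Balance applies, adding Balance. So (BCity, AcctNo, Type)⁺ = {BCity, OpenDate, AcctNo, Balance, CustID, Type}.
This closure contains every attribute of Account1, so Account1 ∩ Account2 → Account1. The join is lossless.

Yes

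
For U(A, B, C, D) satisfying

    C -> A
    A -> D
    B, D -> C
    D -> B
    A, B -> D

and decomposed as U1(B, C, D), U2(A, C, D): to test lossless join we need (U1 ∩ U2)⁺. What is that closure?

A, B, C, D

U1 ∩ U2 = {C, D}.
C → A applies, adding A
D → B applies, adding B
Closure: {A, B, C, D}.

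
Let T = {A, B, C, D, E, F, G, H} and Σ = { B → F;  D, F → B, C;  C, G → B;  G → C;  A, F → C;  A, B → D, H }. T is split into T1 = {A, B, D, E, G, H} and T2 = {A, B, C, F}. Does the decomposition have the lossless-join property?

Yes

Common attributes: T1 ∩ T2 = {A, B}.
Closure of {A, B}: B → F applies, adding F; A, F → C applies, adding C; A, B → D, H applies, adding D, H. So (A, B)⁺ = {A, B, C, D, F, H}.
This closure contains every attribute of T2, so T1 ∩ T2 → T2. The join is lossless.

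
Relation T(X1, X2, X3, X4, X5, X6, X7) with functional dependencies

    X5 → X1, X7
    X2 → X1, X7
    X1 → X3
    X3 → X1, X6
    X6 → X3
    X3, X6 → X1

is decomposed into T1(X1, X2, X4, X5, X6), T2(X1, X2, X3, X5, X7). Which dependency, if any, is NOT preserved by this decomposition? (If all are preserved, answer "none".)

X5 → X1, X7 lies within T2.
X2 → X1, X7 lies within T2.
X1 → X3 lies within T2.
X3 → X1, X6: restricted closure across fragments reaches X1, X6.
X6 → X3: restricted closure across fragments reaches X3.
X3, X6 → X1: restricted closure across fragments reaches X1.
Every dependency is enforceable on the fragments, so the decomposition is dependency-preserving.

none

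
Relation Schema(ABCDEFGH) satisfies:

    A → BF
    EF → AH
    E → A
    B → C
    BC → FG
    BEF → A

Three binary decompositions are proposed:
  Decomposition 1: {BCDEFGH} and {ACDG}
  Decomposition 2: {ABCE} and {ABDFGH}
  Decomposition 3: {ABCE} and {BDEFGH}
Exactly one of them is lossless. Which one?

Decomposition 3

Decomposition 1: common = {CDG}, closure = {CDG} → lossy.
Decomposition 2: common = {AB}, closure = {ABCFG} → lossy.
Decomposition 3: common = {BE}, closure = {ABCEFGH} → lossless.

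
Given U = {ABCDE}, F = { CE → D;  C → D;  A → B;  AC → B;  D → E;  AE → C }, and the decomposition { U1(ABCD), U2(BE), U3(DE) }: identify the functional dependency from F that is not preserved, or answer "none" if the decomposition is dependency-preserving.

Check AE → C: no single fragment contains all of {ACE}, and the restricted closure of {AE} across the fragments never reaches {C}.
CE → D is preserved.
C → D is preserved.
A → B is preserved.
AC → B is preserved.
D → E is preserved.

AE → C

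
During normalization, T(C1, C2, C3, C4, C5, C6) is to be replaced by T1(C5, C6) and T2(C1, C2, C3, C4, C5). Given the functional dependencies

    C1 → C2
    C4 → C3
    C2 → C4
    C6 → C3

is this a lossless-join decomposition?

Common attributes: T1 ∩ T2 = {C5}.
No dependency enlarges {C5}, so (C5)⁺ = {C5}.
The closure contains neither all of T1 = {C5, C6} nor all of T2 = {C1, C2, C3, C4, C5}, so the common attributes are not a superkey of either fragment. The join is lossy.

No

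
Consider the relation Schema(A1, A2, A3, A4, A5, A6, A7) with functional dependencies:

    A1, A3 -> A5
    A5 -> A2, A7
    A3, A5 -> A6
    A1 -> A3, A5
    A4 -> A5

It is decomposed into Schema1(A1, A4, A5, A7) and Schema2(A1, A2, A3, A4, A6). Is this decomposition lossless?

Yes

Common attributes: Schema1 ∩ Schema2 = {A1, A4}.
Closure of {A1, A4}: A1 → A3, A5 applies, adding A3, A5; A5 → A2, A7 applies, adding A2, A7; A3, A5 → A6 applies, adding A6. So (A1, A4)⁺ = {A1, A2, A3, A4, A5, A6, A7}.
This closure contains every attribute of Schema1, so Schema1 ∩ Schema2 → Schema1. The join is lossless.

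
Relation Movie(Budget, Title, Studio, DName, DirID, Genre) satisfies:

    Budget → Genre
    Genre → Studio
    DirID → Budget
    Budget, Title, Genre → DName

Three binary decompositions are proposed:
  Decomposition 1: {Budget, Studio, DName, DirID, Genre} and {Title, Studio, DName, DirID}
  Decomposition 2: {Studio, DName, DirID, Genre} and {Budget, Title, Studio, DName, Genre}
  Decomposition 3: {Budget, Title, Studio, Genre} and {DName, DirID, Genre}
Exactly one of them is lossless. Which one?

Decomposition 1

Decomposition 1: common = {Studio, DName, DirID}, closure = {Budget, Studio, DName, DirID, Genre} → lossless.
Decomposition 2: common = {Studio, DName, Genre}, closure = {Studio, DName, Genre} → lossy.
Decomposition 3: common = {Genre}, closure = {Studio, Genre} → lossy.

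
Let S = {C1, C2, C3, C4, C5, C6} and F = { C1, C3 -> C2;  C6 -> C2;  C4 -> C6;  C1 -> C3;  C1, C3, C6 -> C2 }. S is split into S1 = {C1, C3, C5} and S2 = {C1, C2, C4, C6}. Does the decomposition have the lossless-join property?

Common attributes: S1 ∩ S2 = {C1}.
Closure of {C1}: C1 → C3 applies, adding C3; C1, C3 → C2 applies, adding C2. So (C1)⁺ = {C1, C2, C3}.
The closure contains neither all of S1 = {C1, C3, C5} nor all of S2 = {C1, C2, C4, C6}, so the common attributes are not a superkey of either fragment. The join is lossy.

No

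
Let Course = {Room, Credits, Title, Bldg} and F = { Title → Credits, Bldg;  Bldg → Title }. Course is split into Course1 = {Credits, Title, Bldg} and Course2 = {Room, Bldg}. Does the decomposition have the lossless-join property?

Yes

Common attributes: Course1 ∩ Course2 = {Bldg}.
Closure of {Bldg}: Bldg → Title applies, adding Title; Title → Credits, Bldg applies, adding Credits. So (Bldg)⁺ = {Credits, Title, Bldg}.
This closure contains every attribute of Course1, so Course1 ∩ Course2 → Course1. The join is lossless.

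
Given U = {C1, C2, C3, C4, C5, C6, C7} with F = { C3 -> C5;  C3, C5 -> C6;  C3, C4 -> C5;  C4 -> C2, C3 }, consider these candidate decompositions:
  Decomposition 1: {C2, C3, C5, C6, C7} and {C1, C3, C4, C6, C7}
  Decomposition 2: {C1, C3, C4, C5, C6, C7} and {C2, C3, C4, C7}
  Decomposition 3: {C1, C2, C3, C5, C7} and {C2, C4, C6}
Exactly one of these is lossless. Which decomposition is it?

Decomposition 1: common = {C3, C6, C7}, closure = {C3, C5, C6, C7} → lossy.
Decomposition 2: common = {C3, C4, C7}, closure = {C2, C3, C4, C5, C6, C7} → lossless.
Decomposition 3: common = {C2}, closure = {C2} → lossy.

Decomposition 2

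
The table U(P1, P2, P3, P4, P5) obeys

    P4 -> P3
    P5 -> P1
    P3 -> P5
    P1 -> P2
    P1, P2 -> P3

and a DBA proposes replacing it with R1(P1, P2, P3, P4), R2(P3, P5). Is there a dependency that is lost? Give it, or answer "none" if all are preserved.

P4 → P3 lies within R1.
P5 → P1: restricted closure across fragments reaches P1.
P3 → P5 lies within R2.
P1 → P2 lies within R1.
P1, P2 → P3 lies within R1.
Every dependency is enforceable on the fragments, so the decomposition is dependency-preserving.

none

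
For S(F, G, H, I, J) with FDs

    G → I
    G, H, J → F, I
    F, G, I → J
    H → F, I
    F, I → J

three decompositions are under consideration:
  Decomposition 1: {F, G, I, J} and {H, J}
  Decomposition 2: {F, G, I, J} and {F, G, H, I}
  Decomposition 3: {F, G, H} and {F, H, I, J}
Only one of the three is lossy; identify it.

Decomposition 1: common = {J}, closure = {J} → lossy.
Decomposition 2: common = {F, G, I}, closure = {F, G, I, J} → lossless.
Decomposition 3: common = {F, H}, closure = {F, H, I, J} → lossless.

Decomposition 1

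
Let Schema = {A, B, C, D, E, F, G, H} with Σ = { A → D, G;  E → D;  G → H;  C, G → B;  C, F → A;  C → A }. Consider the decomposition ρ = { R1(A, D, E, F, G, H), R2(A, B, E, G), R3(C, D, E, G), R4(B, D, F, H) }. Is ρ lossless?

No

Chase test. Columns are A, B, C, D, E, F, G, H; row i has aⱼ where attribute j ∈ Ri, else bᵢⱼ.
Initial tableau (one row per fragment):
  row 1: a1 b12 b13 a4 a5 a6 a7 a8
  row 2: a1 a2 b23 b24 a5 b26 a7 b28
  row 3: b31 b32 a3 a4 a5 b36 a7 b38
  row 4: b41 a2 b43 a4 b45 a6 b47 a8
Rows 1 and 2 agree on A; apply A→D, G and equate their D, G entries.
Rows 1 and 2 agree on G; apply G→H and equate their H entries.
Rows 1 and 3 agree on G; apply G→H and equate their H entries.
No row becomes fully distinguished — the join is lossy.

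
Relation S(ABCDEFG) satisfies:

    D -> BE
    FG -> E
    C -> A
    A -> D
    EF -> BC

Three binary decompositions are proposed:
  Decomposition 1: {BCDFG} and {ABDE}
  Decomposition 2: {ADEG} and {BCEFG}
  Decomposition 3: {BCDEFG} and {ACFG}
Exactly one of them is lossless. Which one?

Decomposition 3

Decomposition 1: common = {BD}, closure = {BDE} → lossy.
Decomposition 2: common = {EG}, closure = {EG} → lossy.
Decomposition 3: common = {CFG}, closure = {ABCDEFG} → lossless.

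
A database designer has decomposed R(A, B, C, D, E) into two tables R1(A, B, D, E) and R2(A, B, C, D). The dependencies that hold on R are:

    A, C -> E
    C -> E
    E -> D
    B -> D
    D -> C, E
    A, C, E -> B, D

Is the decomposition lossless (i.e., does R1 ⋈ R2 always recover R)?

Common attributes: R1 ∩ R2 = {A, B, D}.
Closure of {A, B, D}: D → C, E applies, adding C, E. So (A, B, D)⁺ = {A, B, C, D, E}.
This closure contains every attribute of R1, so R1 ∩ R2 → R1. The join is lossless.

Yes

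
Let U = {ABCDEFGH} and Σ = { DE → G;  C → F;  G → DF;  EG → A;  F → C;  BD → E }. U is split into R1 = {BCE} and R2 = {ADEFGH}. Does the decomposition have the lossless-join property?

Common attributes: R1 ∩ R2 = {E}.
No dependency enlarges {E}, so (E)⁺ = {E}.
The closure contains neither all of R1 = {BCE} nor all of R2 = {ADEFGH}, so the common attributes are not a superkey of either fragment. The join is lossy.

No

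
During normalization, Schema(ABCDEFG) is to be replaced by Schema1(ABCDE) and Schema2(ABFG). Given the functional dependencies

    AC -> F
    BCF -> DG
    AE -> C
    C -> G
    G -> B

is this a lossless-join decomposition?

Common attributes: Schema1 ∩ Schema2 = {AB}.
No dependency enlarges {AB}, so (AB)⁺ = {AB}.
The closure contains neither all of Schema1 = {ABCDE} nor all of Schema2 = {ABFG}, so the common attributes are not a superkey of either fragment. The join is lossy.

No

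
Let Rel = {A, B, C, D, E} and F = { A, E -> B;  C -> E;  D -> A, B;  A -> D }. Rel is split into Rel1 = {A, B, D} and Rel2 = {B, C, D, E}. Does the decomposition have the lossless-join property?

Common attributes: Rel1 ∩ Rel2 = {B, D}.
Closure of {B, D}: D → A, B applies, adding A. So (B, D)⁺ = {A, B, D}.
This closure contains every attribute of Rel1, so Rel1 ∩ Rel2 → Rel1. The join is lossless.

Yes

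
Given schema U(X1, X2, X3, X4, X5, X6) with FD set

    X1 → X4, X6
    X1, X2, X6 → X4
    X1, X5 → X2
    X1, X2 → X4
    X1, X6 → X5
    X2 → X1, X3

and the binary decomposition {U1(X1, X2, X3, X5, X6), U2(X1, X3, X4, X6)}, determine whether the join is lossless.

Yes

Common attributes: U1 ∩ U2 = {X1, X3, X6}.
Closure of {X1, X3, X6}: X1 → X4, X6 applies, adding X4; X1, X6 → X5 applies, adding X5; X1, X5 → X2 applies, adding X2. So (X1, X3, X6)⁺ = {X1, X2, X3, X4, X5, X6}.
This closure contains every attribute of U1, so U1 ∩ U2 → U1. The join is lossless.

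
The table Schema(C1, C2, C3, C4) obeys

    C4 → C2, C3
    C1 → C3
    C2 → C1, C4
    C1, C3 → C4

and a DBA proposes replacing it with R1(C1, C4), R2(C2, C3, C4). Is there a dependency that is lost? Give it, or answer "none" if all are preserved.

C4 → C2, C3 lies within R2.
C1 → C3: restricted closure across fragments reaches C3.
C2 → C1, C4: restricted closure across fragments reaches C1, C4.
C1, C3 → C4: restricted closure across fragments reaches C4.
Every dependency is enforceable on the fragments, so the decomposition is dependency-preserving.

none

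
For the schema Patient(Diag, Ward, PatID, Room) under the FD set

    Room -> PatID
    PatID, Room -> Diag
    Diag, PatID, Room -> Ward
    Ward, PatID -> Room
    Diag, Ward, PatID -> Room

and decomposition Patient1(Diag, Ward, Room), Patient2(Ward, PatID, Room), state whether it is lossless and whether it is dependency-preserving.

Lossless test: (Ward, Room)⁺ = {Diag, Ward, PatID, Room}, which contains all of one fragment — lossless.
Dependency preservation: PatID, Room → Diag; Diag, PatID, Room → Ward; Diag, Ward, PatID → Room are not contained in any single fragment, but the restricted closure of each left-hand side across the fragments still reaches the right-hand side; the remaining FDs each lie inside some fragment. All dependencies are preserved.

lossless and dependency-preserving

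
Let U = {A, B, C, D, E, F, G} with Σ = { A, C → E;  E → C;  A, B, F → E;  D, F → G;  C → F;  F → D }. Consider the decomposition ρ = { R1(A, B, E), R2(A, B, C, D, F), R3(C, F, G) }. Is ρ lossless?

Chase test. Columns are A, B, C, D, E, F, G; row i has aⱼ where attribute j ∈ Ri, else bᵢⱼ.
Initial tableau (one row per fragment):
  row 1: a1 a2 b13 b14 a5 b16 b17
  row 2: a1 a2 a3 a4 b25 a6 b27
  row 3: b31 b32 a3 b34 b35 a6 a7
Rows 2 and 3 agree on F; apply F→D and equate their D entries.
Rows 2 and 3 agree on D, F; apply D, F→G and equate their G entries.
No row becomes fully distinguished — the join is lossy.

No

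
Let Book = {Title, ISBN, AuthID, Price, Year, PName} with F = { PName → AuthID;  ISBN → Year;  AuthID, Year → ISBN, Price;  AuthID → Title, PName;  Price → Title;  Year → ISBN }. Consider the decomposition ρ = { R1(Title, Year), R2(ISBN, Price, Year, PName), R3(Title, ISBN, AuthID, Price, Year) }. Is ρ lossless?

No

Chase test. Columns are Title, ISBN, AuthID, Price, Year, PName; row i has aⱼ where attribute j ∈ Ri, else bᵢⱼ.
Initial tableau (one row per fragment):
  row 1: a1 b12 b13 b14 a5 b16
  row 2: b21 a2 b23 a4 a5 a6
  row 3: a1 a2 a3 a4 a5 b36
Rows 2 and 3 agree on Price; apply Price→Title and equate their Title entries.
Rows 1 and 2 agree on Year; apply Year→ISBN and equate their ISBN entries.
No row becomes fully distinguished — the join is lossy.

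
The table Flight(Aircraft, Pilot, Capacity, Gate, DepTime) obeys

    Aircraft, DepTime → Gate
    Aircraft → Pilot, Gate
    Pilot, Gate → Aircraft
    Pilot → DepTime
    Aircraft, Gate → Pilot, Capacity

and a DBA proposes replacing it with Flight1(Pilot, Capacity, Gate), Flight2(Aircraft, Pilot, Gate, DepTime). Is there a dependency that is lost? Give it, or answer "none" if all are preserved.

Aircraft, DepTime → Gate lies within Flight2.
Aircraft → Pilot, Gate lies within Flight2.
Pilot, Gate → Aircraft lies within Flight2.
Pilot → DepTime lies within Flight2.
Aircraft, Gate → Pilot, Capacity: restricted closure across fragments reaches Pilot, Capacity.
Every dependency is enforceable on the fragments, so the decomposition is dependency-preserving.

none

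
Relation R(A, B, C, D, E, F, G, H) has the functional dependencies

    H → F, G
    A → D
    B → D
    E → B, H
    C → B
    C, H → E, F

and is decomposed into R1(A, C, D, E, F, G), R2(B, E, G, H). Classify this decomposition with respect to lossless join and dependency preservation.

lossless but not dependency-preserving

Lossless test: (E, G)⁺ = {B, D, E, F, G, H}, which contains all of one fragment — lossless.
Dependency preservation: the restricted closure of {H} across the fragments never reaches {F, G}, so H → F, G cannot be enforced without a join — not preserved.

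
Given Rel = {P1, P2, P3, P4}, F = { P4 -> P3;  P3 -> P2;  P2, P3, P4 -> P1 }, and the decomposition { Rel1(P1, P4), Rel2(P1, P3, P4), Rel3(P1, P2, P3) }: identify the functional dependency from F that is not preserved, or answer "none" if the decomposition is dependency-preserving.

P4 → P3 lies within Rel2.
P3 → P2 lies within Rel3.
P2, P3, P4 → P1: restricted closure across fragments reaches P1.
Every dependency is enforceable on the fragments, so the decomposition is dependency-preserving.

none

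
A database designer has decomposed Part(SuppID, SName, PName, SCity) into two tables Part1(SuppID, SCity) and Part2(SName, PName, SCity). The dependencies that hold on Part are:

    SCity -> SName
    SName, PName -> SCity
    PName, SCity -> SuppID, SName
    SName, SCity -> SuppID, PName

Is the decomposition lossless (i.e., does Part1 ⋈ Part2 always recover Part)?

Yes

Common attributes: Part1 ∩ Part2 = {SCity}.
Closure of {SCity}: SCity → SName applies, adding SName; SName, SCity → SuppID, PName applies, adding SuppID, PName. So (SCity)⁺ = {SuppID, SName, PName, SCity}.
This closure contains every attribute of Part1, so Part1 ∩ Part2 → Part1. The join is lossless.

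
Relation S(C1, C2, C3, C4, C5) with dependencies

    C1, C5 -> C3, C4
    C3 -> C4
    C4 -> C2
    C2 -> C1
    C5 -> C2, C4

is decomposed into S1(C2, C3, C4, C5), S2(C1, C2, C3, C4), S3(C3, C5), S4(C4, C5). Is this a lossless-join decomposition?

Chase test. Columns are C1, C2, C3, C4, C5; row i has aⱼ where attribute j ∈ Si, else bᵢⱼ.
Initial tableau (one row per fragment):
  row 1: b11 a2 a3 a4 a5
  row 2: a1 a2 a3 a4 b25
  row 3: b31 b32 a3 b34 a5
  row 4: b41 b42 b43 a4 a5
Rows 1 and 3 agree on C3; apply C3→C4 and equate their C4 entries.
Rows 1 and 3 agree on C4; apply C4→C2 and equate their C2 entries.
Rows 1 and 4 agree on C4; apply C4→C2 and equate their C2 entries.
Rows 1 and 2 agree on C2; apply C2→C1 and equate their C1 entries.
Rows 1 and 3 agree on C2; apply C2→C1 and equate their C1 entries.
Rows 1 and 4 agree on C2; apply C2→C1 and equate their C1 entries.
Rows 1 and 4 agree on C1, C5; apply C1, C5→C3, C4 and equate their C3, C4 entries.
Row 1 is now all distinguished symbols — the join is lossless.

Yes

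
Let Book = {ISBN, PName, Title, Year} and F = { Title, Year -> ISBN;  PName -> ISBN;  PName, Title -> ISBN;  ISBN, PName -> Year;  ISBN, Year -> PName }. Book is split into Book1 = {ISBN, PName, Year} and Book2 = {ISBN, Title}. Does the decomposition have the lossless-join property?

Common attributes: Book1 ∩ Book2 = {ISBN}.
No dependency enlarges {ISBN}, so (ISBN)⁺ = {ISBN}.
The closure contains neither all of Book1 = {ISBN, PName, Year} nor all of Book2 = {ISBN, Title}, so the common attributes are not a superkey of either fragment. The join is lossy.

No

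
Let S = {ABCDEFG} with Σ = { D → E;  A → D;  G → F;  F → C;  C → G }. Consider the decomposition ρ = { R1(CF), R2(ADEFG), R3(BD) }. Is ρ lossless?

Chase test. Columns are ABCDEFG; row i has aⱼ where attribute j ∈ Ri, else bᵢⱼ.
Initial tableau (one row per fragment):
  row 1: b11 b12 a3 b14 b15 a6 b17
  row 2: a1 b22 b23 a4 a5 a6 a7
  row 3: b31 a2 b33 a4 b35 b36 b37
Rows 2 and 3 agree on D; apply D→E and equate their E entries.
Rows 1 and 2 agree on F; apply F→C and equate their C entries.
Rows 1 and 2 agree on C; apply C→G and equate their G entries.
No row becomes fully distinguished — the join is lossy.

No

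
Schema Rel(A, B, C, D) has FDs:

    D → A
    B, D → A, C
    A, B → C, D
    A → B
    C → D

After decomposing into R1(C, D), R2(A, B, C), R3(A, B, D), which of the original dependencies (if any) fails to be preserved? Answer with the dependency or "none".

D → A lies within R3.
B, D → A, C: restricted closure across fragments reaches A, C.
A, B → C, D: restricted closure across fragments reaches C, D.
A → B lies within R2.
C → D lies within R1.
Every dependency is enforceable on the fragments, so the decomposition is dependency-preserving.

none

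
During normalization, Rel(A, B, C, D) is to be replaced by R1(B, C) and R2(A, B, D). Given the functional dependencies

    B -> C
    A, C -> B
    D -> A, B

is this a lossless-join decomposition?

Yes

Common attributes: R1 ∩ R2 = {B}.
Closure of {B}: B → C applies, adding C. So (B)⁺ = {B, C}.
This closure contains every attribute of R1, so R1 ∩ R2 → R1. The join is lossless.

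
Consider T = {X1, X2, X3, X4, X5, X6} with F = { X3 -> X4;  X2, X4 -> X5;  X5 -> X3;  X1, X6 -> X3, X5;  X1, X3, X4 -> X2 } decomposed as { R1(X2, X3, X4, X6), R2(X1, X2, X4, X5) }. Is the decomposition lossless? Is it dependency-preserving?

lossy and not dependency-preserving

Lossless test: (X2, X4)⁺ = {X2, X3, X4, X5}, which is a superkey of neither fragment — lossy.
Dependency preservation: the restricted closure of {X5} across the fragments never reaches {X3}, so X5 → X3 cannot be enforced without a join — not preserved.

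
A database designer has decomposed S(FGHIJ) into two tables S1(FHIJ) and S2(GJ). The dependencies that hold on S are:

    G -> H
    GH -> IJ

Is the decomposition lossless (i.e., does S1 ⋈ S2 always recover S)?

No

Common attributes: S1 ∩ S2 = {J}.
No dependency enlarges {J}, so (J)⁺ = {J}.
The closure contains neither all of S1 = {FHIJ} nor all of S2 = {GJ}, so the common attributes are not a superkey of either fragment. The join is lossy.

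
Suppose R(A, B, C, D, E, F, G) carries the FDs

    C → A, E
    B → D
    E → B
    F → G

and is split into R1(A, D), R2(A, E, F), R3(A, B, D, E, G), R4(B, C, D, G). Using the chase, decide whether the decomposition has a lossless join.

No

Chase test. Columns are A, B, C, D, E, F, G; row i has aⱼ where attribute j ∈ Ri, else bᵢⱼ.
Initial tableau (one row per fragment):
  row 1: a1 b12 b13 a4 b15 b16 b17
  row 2: a1 b22 b23 b24 a5 a6 b27
  row 3: a1 a2 b33 a4 a5 b36 a7
  row 4: b41 a2 a3 a4 b45 b46 a7
Rows 2 and 3 agree on E; apply E→B and equate their B entries.
Rows 2 and 3 agree on B; apply B→D and equate their D entries.
No row becomes fully distinguished — the join is lossy.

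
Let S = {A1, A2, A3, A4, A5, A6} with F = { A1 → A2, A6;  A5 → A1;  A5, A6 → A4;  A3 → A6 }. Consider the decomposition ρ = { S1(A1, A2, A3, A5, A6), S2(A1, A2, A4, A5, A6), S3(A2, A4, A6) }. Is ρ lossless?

Yes

Chase test. Columns are A1, A2, A3, A4, A5, A6; row i has aⱼ where attribute j ∈ Si, else bᵢⱼ.
Initial tableau (one row per fragment):
  row 1: a1 a2 a3 b14 a5 a6
  row 2: a1 a2 b23 a4 a5 a6
  row 3: b31 a2 b33 a4 b35 a6
Rows 1 and 2 agree on A5, A6; apply A5, A6→A4 and equate their A4 entries.
Row 1 is now all distinguished symbols — the join is lossless.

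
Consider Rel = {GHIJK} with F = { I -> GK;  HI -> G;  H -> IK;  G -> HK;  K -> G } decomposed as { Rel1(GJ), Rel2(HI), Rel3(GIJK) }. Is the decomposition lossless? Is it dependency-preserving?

lossless and dependency-preserving

Lossless test (chase): Rows 2 and 3 agree on I; apply I→GK and equate their GK entries. Rows 1 and 2 agree on G; apply G→HK and equate their HK entries. Rows 1 and 3 agree on G; apply G→HK and equate their HK entries. Rows 1 and 2 agree on H; apply H→IK and equate their IK entries. Row 1 is now all distinguished symbols — the join is lossless.
Dependency preservation: HI → G; H → IK; G → HK are not contained in any single fragment, but the restricted closure of each left-hand side across the fragments still reaches the right-hand side; the remaining FDs each lie inside some fragment. All dependencies are preserved.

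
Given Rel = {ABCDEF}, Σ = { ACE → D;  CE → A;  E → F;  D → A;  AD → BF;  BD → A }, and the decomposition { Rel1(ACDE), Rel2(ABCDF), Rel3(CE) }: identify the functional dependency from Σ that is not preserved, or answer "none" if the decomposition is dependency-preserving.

Check E → F: no single fragment contains all of {EF}, and the restricted closure of {E} across the fragments never reaches {F}.
ACE → D is preserved.
CE → A is preserved.
D → A is preserved.
AD → BF is preserved.
BD → A is preserved.

E → F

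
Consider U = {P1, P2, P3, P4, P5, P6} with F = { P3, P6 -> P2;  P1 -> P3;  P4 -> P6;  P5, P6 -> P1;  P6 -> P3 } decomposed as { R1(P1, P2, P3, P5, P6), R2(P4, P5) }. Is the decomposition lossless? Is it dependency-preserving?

Lossless test: (P5)⁺ = {P5}, which is a superkey of neither fragment — lossy.
Dependency preservation: the restricted closure of {P4} across the fragments never reaches {P6}, so P4 → P6 cannot be enforced without a join — not preserved.

lossy and not dependency-preserving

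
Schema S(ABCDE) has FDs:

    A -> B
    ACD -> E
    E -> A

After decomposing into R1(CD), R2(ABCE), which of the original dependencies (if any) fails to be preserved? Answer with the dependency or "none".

ACD -> E

Check ACD → E: no single fragment contains all of {ACDE}, and the restricted closure of {ACD} across the fragments never reaches {E}.
A → B is preserved.
E → A is preserved.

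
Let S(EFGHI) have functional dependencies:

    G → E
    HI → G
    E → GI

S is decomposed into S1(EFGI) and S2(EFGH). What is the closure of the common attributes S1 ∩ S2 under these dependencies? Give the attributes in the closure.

EFGI

S1 ∩ S2 = {EFG}.
E → GI applies, adding I
Closure: {EFGI}.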